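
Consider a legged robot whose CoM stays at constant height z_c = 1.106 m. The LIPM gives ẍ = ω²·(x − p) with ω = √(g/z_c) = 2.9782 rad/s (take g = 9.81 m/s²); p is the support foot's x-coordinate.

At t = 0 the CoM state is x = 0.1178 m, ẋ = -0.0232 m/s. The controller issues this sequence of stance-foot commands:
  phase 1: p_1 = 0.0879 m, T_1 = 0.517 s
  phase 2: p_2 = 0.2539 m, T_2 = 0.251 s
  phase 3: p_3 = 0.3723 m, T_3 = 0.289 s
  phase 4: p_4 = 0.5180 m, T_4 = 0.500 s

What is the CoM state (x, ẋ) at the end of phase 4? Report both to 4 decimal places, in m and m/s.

x = -1.1474, ẋ = -4.8072

phase 1: p=0.0879, T=0.517, ωT=1.539729, cosh=2.438884, sinh=2.224445; start (x,ẋ)=(0.117800, -0.023200) → end (x,ẋ)=(0.143494, 0.141501)
phase 2: p=0.2539, T=0.251, ωT=0.747528, cosh=1.292655, sinh=0.819119; start (x,ẋ)=(0.143494, 0.141501) → end (x,ẋ)=(0.150102, -0.086423)
phase 3: p=0.3723, T=0.289, ωT=0.860700, cosh=1.393841, sinh=0.970974; start (x,ẋ)=(0.150102, -0.086423) → end (x,ẋ)=(0.034415, -0.763003)
phase 4: p=0.5180, T=0.500, ωT=1.489100, cosh=2.329340, sinh=2.103764; start (x,ẋ)=(0.034415, -0.763003) → end (x,ẋ)=(-1.147411, -4.807165)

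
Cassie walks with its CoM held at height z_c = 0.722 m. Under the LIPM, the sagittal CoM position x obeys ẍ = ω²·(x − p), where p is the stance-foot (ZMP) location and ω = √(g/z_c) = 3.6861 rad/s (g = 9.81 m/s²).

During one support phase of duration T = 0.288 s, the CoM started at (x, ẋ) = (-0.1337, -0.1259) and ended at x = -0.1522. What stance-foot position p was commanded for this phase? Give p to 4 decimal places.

p = -0.1741

ωT = 3.6861·0.288 = 1.061597; cosh(ωT) = 1.618443, sinh(ωT) = 1.272540
x(T) = p + (x₀−p)·cosh(ωT) + (ẋ₀/ω)·sinh(ωT) ⇒ p·(1 − cosh) = x(T) − x₀·cosh − (ẋ₀/ω)·sinh
numerator   = -0.1522 − (-0.1337)·1.618443 − (-0.1259/3.6861)·1.272540 = 0.107650
denominator = 1 − 1.618443 = -0.618443
p = 0.107650 / -0.618443 = -0.1741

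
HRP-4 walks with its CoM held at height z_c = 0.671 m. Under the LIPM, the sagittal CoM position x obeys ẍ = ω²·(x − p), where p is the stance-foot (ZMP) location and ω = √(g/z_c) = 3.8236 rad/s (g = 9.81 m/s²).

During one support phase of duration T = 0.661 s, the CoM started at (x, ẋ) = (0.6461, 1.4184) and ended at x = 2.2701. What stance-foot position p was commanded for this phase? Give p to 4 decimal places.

ωT = 3.8236·0.661 = 2.527400; cosh(ωT) = 6.300385, sinh(ωT) = 6.220519
x(T) = p + (x₀−p)·cosh(ωT) + (ẋ₀/ω)·sinh(ωT) ⇒ p·(1 − cosh) = x(T) − x₀·cosh − (ẋ₀/ω)·sinh
numerator   = 2.2701 − (0.6461)·6.300385 − (1.4184/3.8236)·6.220519 = -4.108138
denominator = 1 − 6.300385 = -5.300385
p = -4.108138 / -5.300385 = 0.7751

p = 0.7751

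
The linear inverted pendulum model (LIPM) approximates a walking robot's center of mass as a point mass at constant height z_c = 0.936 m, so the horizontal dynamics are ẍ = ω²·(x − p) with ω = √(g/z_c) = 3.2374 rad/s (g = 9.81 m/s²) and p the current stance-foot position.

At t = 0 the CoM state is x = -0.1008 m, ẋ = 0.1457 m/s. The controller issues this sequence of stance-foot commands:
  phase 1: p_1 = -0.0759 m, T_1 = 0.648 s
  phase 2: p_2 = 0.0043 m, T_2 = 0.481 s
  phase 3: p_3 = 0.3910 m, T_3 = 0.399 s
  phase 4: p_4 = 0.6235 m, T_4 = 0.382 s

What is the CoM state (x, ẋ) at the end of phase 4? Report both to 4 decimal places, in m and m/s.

x = 0.2368, ẋ = -0.9286

phase 1: p=-0.0759, T=0.648, ωT=2.097835, cosh=4.135616, sinh=4.012895; start (x,ẋ)=(-0.100800, 0.145700) → end (x,ẋ)=(0.001724, 0.279075)
phase 2: p=0.0043, T=0.481, ωT=1.557189, cosh=2.478096, sinh=2.267369; start (x,ẋ)=(0.001724, 0.279075) → end (x,ẋ)=(0.193372, 0.672669)
phase 3: p=0.3910, T=0.399, ωT=1.291723, cosh=1.956923, sinh=1.682126; start (x,ẋ)=(0.193372, 0.672669) → end (x,ẋ)=(0.353771, 0.240138)
phase 4: p=0.6235, T=0.382, ωT=1.236687, cosh=1.867264, sinh=1.576919; start (x,ẋ)=(0.353771, 0.240138) → end (x,ẋ)=(0.236815, -0.928596)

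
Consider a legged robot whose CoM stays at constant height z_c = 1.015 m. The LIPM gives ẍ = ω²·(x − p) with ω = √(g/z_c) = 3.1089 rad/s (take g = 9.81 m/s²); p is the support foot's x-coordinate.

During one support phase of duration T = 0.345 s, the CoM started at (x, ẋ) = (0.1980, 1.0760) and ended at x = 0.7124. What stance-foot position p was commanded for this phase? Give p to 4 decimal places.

p = 0.0908

ωT = 3.1089·0.345 = 1.072571; cosh(ωT) = 1.632506, sinh(ωT) = 1.290378
x(T) = p + (x₀−p)·cosh(ωT) + (ẋ₀/ω)·sinh(ωT) ⇒ p·(1 − cosh) = x(T) − x₀·cosh − (ẋ₀/ω)·sinh
numerator   = 0.7124 − (0.1980)·1.632506 − (1.0760/3.1089)·1.290378 = -0.057440
denominator = 1 − 1.632506 = -0.632506
p = -0.057440 / -0.632506 = 0.0908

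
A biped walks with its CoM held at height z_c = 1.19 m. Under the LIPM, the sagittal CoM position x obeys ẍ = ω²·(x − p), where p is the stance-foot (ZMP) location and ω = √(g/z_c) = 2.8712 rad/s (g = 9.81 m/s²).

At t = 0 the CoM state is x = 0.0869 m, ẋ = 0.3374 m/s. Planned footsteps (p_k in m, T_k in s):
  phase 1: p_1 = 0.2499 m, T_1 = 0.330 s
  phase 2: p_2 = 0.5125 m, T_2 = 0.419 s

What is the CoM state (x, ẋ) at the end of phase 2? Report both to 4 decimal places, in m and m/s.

x = -0.1759, ẋ = -1.6563

phase 1: p=0.2499, T=0.330, ωT=0.947496, cosh=1.483477, sinh=1.095766; start (x,ẋ)=(0.086900, 0.337400) → end (x,ẋ)=(0.136859, -0.012300)
phase 2: p=0.5125, T=0.419, ωT=1.203033, cosh=1.815242, sinh=1.514960; start (x,ẋ)=(0.136859, -0.012300) → end (x,ẋ)=(-0.175869, -1.656273)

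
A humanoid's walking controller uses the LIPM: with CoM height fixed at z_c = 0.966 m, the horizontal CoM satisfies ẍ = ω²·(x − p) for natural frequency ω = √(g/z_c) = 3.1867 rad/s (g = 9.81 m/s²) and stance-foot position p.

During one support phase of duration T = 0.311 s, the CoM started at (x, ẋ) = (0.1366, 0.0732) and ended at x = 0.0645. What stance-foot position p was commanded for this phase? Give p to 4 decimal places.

p = 0.3221

ωT = 3.1867·0.311 = 0.991064; cosh(ωT) = 1.532640, sinh(ωT) = 1.161459
x(T) = p + (x₀−p)·cosh(ωT) + (ẋ₀/ω)·sinh(ωT) ⇒ p·(1 − cosh) = x(T) − x₀·cosh − (ẋ₀/ω)·sinh
numerator   = 0.0645 − (0.1366)·1.532640 − (0.0732/3.1867)·1.161459 = -0.171538
denominator = 1 − 1.532640 = -0.532640
p = -0.171538 / -0.532640 = 0.3221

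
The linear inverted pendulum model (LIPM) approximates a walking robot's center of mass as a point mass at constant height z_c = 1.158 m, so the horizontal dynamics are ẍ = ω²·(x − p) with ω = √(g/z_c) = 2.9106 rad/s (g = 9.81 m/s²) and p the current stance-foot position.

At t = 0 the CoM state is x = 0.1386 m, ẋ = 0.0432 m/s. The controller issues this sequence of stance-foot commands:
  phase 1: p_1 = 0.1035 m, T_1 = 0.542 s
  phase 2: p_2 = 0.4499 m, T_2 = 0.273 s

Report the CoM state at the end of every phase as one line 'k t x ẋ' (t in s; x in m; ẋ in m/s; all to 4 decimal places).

1 0.5420 0.2265 0.3459
2 0.8150 0.2569 -0.1117

phase 1: p=0.1035, T=0.542, ωT=1.577545, cosh=2.524767, sinh=2.318286; start (x,ẋ)=(0.138600, 0.043200) → end (x,ẋ)=(0.226528, 0.345911)
phase 2: p=0.4499, T=0.273, ωT=0.794594, cosh=1.332653, sinh=0.880888; start (x,ẋ)=(0.226528, 0.345911) → end (x,ẋ)=(0.256912, -0.111728)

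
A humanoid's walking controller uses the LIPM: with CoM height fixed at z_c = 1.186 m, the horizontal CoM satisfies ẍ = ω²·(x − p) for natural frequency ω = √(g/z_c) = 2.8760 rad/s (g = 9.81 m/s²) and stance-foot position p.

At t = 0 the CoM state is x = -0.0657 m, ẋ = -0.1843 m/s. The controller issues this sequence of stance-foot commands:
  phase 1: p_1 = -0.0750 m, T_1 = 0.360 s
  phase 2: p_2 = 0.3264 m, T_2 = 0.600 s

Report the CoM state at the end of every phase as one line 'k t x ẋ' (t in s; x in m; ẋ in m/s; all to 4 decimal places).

phase 1: p=-0.0750, T=0.360, ωT=1.035360, cosh=1.585609, sinh=1.230511; start (x,ẋ)=(-0.065700, -0.184300) → end (x,ẋ)=(-0.139107, -0.259316)
phase 2: p=0.3264, T=0.600, ωT=1.725600, cosh=2.896978, sinh=2.718912; start (x,ẋ)=(-0.139107, -0.259316) → end (x,ẋ)=(-1.267317, -4.391309)

1 0.3600 -0.1391 -0.2593
2 0.9600 -1.2673 -4.3913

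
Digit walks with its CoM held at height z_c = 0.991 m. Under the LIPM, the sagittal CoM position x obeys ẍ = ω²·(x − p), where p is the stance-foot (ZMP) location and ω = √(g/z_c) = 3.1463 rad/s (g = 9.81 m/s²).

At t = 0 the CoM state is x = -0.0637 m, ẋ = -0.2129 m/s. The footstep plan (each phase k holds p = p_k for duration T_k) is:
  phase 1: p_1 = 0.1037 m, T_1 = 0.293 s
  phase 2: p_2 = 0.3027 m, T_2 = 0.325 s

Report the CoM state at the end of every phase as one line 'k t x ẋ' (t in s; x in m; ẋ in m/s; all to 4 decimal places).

phase 1: p=0.1037, T=0.293, ωT=0.921866, cosh=1.455876, sinh=1.058100; start (x,ẋ)=(-0.063700, -0.212900) → end (x,ẋ)=(-0.211612, -0.867248)
phase 2: p=0.3027, T=0.325, ωT=1.022548, cosh=1.569973, sinh=1.210295; start (x,ẋ)=(-0.211612, -0.867248) → end (x,ẋ)=(-0.838362, -3.320031)

1 0.2930 -0.2116 -0.8672
2 0.6180 -0.8384 -3.3200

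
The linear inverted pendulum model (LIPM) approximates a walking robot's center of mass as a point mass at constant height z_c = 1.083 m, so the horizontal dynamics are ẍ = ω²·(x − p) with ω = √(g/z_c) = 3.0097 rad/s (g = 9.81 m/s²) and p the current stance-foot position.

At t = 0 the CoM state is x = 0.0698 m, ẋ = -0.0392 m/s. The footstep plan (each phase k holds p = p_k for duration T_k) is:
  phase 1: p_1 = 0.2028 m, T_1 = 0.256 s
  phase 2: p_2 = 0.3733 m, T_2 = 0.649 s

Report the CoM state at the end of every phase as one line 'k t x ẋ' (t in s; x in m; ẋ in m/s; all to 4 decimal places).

phase 1: p=0.2028, T=0.256, ωT=0.770483, cosh=1.311800, sinh=0.849010; start (x,ẋ)=(0.069800, -0.039200) → end (x,ẋ)=(0.017273, -0.391273)
phase 2: p=0.3733, T=0.649, ωT=1.953295, cosh=3.596847, sinh=3.455041; start (x,ẋ)=(0.017273, -0.391273) → end (x,ẋ)=(-1.356445, -5.109548)

1 0.2560 0.0173 -0.3913
2 0.9050 -1.3564 -5.1095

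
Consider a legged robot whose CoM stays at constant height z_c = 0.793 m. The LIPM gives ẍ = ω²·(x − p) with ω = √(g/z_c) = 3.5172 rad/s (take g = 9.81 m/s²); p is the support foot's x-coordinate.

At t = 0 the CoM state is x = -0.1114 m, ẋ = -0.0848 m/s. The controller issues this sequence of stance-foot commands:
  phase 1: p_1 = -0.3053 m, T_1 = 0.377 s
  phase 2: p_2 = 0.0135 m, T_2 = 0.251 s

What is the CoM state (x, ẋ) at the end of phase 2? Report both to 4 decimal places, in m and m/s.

x = 0.3471, ẋ = 1.5529

phase 1: p=-0.3053, T=0.377, ωT=1.325984, cosh=2.015716, sinh=1.750175; start (x,ẋ)=(-0.111400, -0.084800) → end (x,ẋ)=(0.043350, 1.022660)
phase 2: p=0.0135, T=0.251, ωT=0.882817, cosh=1.415659, sinh=1.002043; start (x,ẋ)=(0.043350, 1.022660) → end (x,ẋ)=(0.347112, 1.552942)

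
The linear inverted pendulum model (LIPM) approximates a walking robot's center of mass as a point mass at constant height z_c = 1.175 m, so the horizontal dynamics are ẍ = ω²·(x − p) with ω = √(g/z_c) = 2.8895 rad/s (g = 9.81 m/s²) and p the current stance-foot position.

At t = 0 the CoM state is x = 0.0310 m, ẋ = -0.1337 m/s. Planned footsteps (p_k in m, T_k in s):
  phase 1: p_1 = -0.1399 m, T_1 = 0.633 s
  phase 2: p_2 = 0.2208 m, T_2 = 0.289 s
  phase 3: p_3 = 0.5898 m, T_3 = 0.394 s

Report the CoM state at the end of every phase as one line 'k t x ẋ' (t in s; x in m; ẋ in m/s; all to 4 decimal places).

phase 1: p=-0.1399, T=0.633, ωT=1.829053, cosh=3.194277, sinh=3.033712; start (x,ẋ)=(0.031000, -0.133700) → end (x,ẋ)=(0.265629, 1.071019)
phase 2: p=0.2208, T=0.289, ωT=0.835065, cosh=1.369406, sinh=0.935559; start (x,ẋ)=(0.265629, 1.071019) → end (x,ẋ)=(0.628963, 1.587846)
phase 3: p=0.5898, T=0.394, ωT=1.138463, cosh=1.721139, sinh=1.400828; start (x,ẋ)=(0.628963, 1.587846) → end (x,ẋ)=(1.426991, 2.891423)

1 0.6330 0.2656 1.0710
2 0.9220 0.6290 1.5878
3 1.3160 1.4270 2.8914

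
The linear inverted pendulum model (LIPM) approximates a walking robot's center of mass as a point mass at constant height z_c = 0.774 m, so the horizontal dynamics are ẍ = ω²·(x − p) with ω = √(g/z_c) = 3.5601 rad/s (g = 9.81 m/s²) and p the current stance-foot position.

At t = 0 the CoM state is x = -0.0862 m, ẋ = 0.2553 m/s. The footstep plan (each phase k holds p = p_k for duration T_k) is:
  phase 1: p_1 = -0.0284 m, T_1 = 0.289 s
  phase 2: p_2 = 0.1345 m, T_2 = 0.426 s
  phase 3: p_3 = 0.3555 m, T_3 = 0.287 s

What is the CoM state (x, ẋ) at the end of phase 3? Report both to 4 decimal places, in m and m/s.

phase 1: p=-0.0284, T=0.289, ωT=1.028869, cosh=1.577655, sinh=1.220244; start (x,ẋ)=(-0.086200, 0.255300) → end (x,ẋ)=(-0.032083, 0.151681)
phase 2: p=0.1345, T=0.426, ωT=1.516603, cosh=2.388087, sinh=2.168631; start (x,ẋ)=(-0.032083, 0.151681) → end (x,ẋ)=(-0.170918, -0.923883)
phase 3: p=0.3555, T=0.287, ωT=1.021749, cosh=1.569007, sinh=1.209042; start (x,ẋ)=(-0.170918, -0.923883) → end (x,ẋ)=(-0.784213, -3.715446)

x = -0.7842, ẋ = -3.7154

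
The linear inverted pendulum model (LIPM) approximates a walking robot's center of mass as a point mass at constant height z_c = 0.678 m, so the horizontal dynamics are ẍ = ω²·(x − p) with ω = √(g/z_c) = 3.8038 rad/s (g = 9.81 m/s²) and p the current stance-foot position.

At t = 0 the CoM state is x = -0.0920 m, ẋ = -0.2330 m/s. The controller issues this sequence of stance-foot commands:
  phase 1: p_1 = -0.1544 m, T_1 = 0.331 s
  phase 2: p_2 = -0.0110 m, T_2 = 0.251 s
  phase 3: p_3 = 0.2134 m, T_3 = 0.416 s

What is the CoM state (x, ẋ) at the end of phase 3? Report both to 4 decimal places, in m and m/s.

x = -1.2410, ẋ = -5.3242

phase 1: p=-0.1544, T=0.331, ωT=1.259058, cosh=1.903011, sinh=1.619090; start (x,ẋ)=(-0.092000, -0.233000) → end (x,ẋ)=(-0.134829, -0.059099)
phase 2: p=-0.0110, T=0.251, ωT=0.954754, cosh=1.491469, sinh=1.106562; start (x,ẋ)=(-0.134829, -0.059099) → end (x,ẋ)=(-0.212879, -0.609357)
phase 3: p=0.2134, T=0.416, ωT=1.582381, cosh=2.536007, sinh=2.330521; start (x,ẋ)=(-0.212879, -0.609357) → end (x,ẋ)=(-1.240989, -5.324229)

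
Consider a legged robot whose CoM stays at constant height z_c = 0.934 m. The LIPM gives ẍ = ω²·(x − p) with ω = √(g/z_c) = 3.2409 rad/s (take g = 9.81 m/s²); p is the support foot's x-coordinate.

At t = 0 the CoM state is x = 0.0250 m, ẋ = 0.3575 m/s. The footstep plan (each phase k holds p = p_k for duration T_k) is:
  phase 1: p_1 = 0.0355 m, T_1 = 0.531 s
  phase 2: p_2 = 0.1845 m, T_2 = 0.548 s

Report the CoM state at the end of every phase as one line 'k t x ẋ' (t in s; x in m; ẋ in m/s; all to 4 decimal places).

phase 1: p=0.0355, T=0.531, ωT=1.720918, cosh=2.884279, sinh=2.705377; start (x,ẋ)=(0.025000, 0.357500) → end (x,ẋ)=(0.303642, 0.939067)
phase 2: p=0.1845, T=0.548, ωT=1.776013, cosh=3.037787, sinh=2.868475; start (x,ẋ)=(0.303642, 0.939067) → end (x,ẋ)=(1.377584, 3.960285)

1 0.5310 0.3036 0.9391
2 1.0790 1.3776 3.9603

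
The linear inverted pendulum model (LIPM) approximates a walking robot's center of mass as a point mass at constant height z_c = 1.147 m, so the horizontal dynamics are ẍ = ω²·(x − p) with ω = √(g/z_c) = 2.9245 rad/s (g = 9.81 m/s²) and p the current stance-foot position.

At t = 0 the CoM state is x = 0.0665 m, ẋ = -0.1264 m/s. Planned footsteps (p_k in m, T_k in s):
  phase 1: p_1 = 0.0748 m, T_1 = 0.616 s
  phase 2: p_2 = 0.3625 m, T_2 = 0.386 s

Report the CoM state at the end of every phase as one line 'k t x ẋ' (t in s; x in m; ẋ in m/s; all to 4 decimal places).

phase 1: p=0.0748, T=0.616, ωT=1.801492, cosh=3.111866, sinh=2.946814; start (x,ẋ)=(0.066500, -0.126400) → end (x,ẋ)=(-0.078393, -0.464869)
phase 2: p=0.3625, T=0.386, ωT=1.128857, cosh=1.707761, sinh=1.384359; start (x,ẋ)=(-0.078393, -0.464869) → end (x,ẋ)=(-0.610493, -2.578865)

1 0.6160 -0.0784 -0.4649
2 1.0020 -0.6105 -2.5789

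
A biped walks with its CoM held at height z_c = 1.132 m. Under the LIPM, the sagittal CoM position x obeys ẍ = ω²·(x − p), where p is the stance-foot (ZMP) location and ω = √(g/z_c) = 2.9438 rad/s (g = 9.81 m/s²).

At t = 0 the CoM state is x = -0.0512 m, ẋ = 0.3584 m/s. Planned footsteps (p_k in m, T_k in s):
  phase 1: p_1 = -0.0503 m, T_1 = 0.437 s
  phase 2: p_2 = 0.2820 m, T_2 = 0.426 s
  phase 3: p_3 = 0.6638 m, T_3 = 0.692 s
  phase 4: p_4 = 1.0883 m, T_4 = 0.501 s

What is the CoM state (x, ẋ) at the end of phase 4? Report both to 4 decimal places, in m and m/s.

phase 1: p=-0.0503, T=0.437, ωT=1.286441, cosh=1.948066, sinh=1.671813; start (x,ẋ)=(-0.051200, 0.358400) → end (x,ẋ)=(0.151486, 0.693757)
phase 2: p=0.2820, T=0.426, ωT=1.254059, cosh=1.894941, sinh=1.609597; start (x,ẋ)=(0.151486, 0.693757) → end (x,ẋ)=(0.414012, 0.696209)
phase 3: p=0.6638, T=0.692, ωT=2.037110, cosh=3.899409, sinh=3.769004; start (x,ẋ)=(0.414012, 0.696209) → end (x,ẋ)=(0.581146, -0.056637)
phase 4: p=1.0883, T=0.501, ωT=1.474844, cosh=2.299584, sinh=2.070769; start (x,ẋ)=(0.581146, -0.056637) → end (x,ẋ)=(-0.117783, -3.221815)

x = -0.1178, ẋ = -3.2218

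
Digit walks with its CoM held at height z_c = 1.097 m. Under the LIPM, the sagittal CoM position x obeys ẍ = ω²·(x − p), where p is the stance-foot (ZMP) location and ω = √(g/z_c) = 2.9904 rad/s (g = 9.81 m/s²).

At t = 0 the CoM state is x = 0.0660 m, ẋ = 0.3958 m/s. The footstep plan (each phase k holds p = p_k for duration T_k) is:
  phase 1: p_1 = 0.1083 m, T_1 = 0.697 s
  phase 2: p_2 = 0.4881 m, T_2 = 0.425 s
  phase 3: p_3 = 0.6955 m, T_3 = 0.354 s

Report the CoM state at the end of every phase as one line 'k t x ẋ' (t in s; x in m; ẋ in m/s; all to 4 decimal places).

phase 1: p=0.1083, T=0.697, ωT=2.084309, cosh=4.081713, sinh=3.957320; start (x,ẋ)=(0.066000, 0.395800) → end (x,ẋ)=(0.459422, 1.114965)
phase 2: p=0.4881, T=0.425, ωT=1.270920, cosh=1.922352, sinh=1.641778; start (x,ẋ)=(0.459422, 1.114965) → end (x,ẋ)=(1.045105, 2.002559)
phase 3: p=0.6955, T=0.354, ωT=1.058602, cosh=1.614639, sinh=1.267698; start (x,ẋ)=(1.045105, 2.002559) → end (x,ẋ)=(2.108916, 4.558735)

1 0.6970 0.4594 1.1150
2 1.1220 1.0451 2.0026
3 1.4760 2.1089 4.5587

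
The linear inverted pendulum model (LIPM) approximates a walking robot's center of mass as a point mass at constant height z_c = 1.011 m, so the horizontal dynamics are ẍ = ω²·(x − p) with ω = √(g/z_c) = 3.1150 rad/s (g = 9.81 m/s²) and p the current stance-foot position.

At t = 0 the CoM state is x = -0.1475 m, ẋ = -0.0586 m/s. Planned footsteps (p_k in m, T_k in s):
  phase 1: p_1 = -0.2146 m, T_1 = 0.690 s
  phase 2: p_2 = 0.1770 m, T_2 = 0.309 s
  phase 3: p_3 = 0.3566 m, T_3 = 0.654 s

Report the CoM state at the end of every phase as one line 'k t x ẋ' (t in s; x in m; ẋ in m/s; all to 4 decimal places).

phase 1: p=-0.2146, T=0.690, ωT=2.149350, cosh=4.347920, sinh=4.231360; start (x,ẋ)=(-0.147500, -0.058600) → end (x,ẋ)=(-0.002456, 0.629636)
phase 2: p=0.1770, T=0.309, ωT=0.962535, cosh=1.500125, sinh=1.118201; start (x,ẋ)=(-0.002456, 0.629636) → end (x,ẋ)=(0.133816, 0.319453)
phase 3: p=0.3566, T=0.654, ωT=2.037210, cosh=3.899787, sinh=3.769395; start (x,ẋ)=(0.133816, 0.319453) → end (x,ẋ)=(-0.125646, -1.370053)

1 0.6900 -0.0025 0.6296
2 0.9990 0.1338 0.3195
3 1.6530 -0.1256 -1.3701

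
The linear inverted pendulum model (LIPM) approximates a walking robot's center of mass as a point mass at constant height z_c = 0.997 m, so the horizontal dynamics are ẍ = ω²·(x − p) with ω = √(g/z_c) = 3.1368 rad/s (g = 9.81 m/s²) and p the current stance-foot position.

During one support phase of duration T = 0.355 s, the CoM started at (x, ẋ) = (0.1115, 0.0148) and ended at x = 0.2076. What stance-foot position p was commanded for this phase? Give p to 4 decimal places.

p = -0.0191

ωT = 3.1368·0.355 = 1.113564; cosh(ωT) = 1.686789, sinh(ωT) = 1.358403
x(T) = p + (x₀−p)·cosh(ωT) + (ẋ₀/ω)·sinh(ωT) ⇒ p·(1 − cosh) = x(T) − x₀·cosh − (ẋ₀/ω)·sinh
numerator   = 0.2076 − (0.1115)·1.686789 − (0.0148/3.1368)·1.358403 = 0.013114
denominator = 1 − 1.686789 = -0.686789
p = 0.013114 / -0.686789 = -0.0191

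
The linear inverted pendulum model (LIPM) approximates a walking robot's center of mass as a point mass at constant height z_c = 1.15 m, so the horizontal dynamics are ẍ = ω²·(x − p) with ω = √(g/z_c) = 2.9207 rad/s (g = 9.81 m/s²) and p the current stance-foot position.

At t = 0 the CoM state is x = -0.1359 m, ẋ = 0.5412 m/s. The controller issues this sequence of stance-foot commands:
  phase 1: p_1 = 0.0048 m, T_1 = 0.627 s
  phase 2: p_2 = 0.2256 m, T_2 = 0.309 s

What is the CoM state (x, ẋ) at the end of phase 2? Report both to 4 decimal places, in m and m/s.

x = 0.2412, ẋ = 0.3690

phase 1: p=0.0048, T=0.627, ωT=1.831279, cosh=3.201036, sinh=3.040828; start (x,ẋ)=(-0.135900, 0.541200) → end (x,ẋ)=(0.117874, 0.482796)
phase 2: p=0.2256, T=0.309, ωT=0.902496, cosh=1.435653, sinh=1.030097; start (x,ẋ)=(0.117874, 0.482796) → end (x,ẋ)=(0.241219, 0.369021)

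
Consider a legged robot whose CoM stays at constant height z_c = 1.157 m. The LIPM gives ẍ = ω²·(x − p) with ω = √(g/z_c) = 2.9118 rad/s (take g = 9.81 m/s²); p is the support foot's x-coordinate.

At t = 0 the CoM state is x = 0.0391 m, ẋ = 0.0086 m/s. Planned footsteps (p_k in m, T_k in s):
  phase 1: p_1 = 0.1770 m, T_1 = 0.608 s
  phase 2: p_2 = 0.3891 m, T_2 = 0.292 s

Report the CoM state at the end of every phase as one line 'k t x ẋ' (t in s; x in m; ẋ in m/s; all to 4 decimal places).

1 0.6080 -0.2313 -1.1190
2 0.9000 -0.8369 -3.2761

phase 1: p=0.1770, T=0.608, ωT=1.770374, cosh=3.021661, sinh=2.851391; start (x,ẋ)=(0.039100, 0.008600) → end (x,ẋ)=(-0.231265, -1.118953)
phase 2: p=0.3891, T=0.292, ωT=0.850246, cosh=1.383766, sinh=0.956456; start (x,ẋ)=(-0.231265, -1.118953) → end (x,ẋ)=(-0.836890, -3.276092)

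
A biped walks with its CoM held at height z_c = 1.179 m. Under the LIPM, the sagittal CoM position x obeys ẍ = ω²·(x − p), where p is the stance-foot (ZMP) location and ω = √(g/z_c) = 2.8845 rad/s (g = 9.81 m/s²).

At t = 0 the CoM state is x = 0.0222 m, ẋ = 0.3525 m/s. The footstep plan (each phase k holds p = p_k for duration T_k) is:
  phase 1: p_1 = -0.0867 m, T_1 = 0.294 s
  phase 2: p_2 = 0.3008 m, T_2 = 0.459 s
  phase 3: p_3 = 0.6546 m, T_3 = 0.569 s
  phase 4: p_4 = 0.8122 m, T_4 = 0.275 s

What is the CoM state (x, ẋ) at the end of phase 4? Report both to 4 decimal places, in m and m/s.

phase 1: p=-0.0867, T=0.294, ωT=0.848043, cosh=1.381662, sinh=0.953410; start (x,ẋ)=(0.022200, 0.352500) → end (x,ẋ)=(0.180274, 0.786523)
phase 2: p=0.3008, T=0.459, ωT=1.323986, cosh=2.012222, sinh=1.746149; start (x,ẋ)=(0.180274, 0.786523) → end (x,ẋ)=(0.534402, 0.975600)
phase 3: p=0.6546, T=0.569, ωT=1.641280, cosh=2.677753, sinh=2.484022; start (x,ẋ)=(0.534402, 0.975600) → end (x,ẋ)=(1.172889, 1.751179)
phase 4: p=0.8122, T=0.275, ωT=0.793238, cosh=1.331460, sinh=0.879082; start (x,ẋ)=(1.172889, 1.751179) → end (x,ẋ)=(1.826134, 3.246229)

x = 1.8261, ẋ = 3.2462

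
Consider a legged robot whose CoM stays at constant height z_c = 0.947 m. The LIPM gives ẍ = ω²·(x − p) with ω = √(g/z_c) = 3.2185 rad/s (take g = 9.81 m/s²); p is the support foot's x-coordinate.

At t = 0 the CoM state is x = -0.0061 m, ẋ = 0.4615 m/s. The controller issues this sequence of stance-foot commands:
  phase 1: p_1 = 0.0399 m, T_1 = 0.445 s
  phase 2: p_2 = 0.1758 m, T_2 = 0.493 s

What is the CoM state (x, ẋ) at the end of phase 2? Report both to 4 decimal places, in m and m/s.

x = 0.8219, ẋ = 2.1988

phase 1: p=0.0399, T=0.445, ωT=1.432233, cosh=2.213407, sinh=1.974632; start (x,ẋ)=(-0.006100, 0.461500) → end (x,ẋ)=(0.221225, 0.729141)
phase 2: p=0.1758, T=0.493, ωT=1.586720, cosh=2.546144, sinh=2.341549; start (x,ẋ)=(0.221225, 0.729141) → end (x,ẋ)=(0.821930, 2.198836)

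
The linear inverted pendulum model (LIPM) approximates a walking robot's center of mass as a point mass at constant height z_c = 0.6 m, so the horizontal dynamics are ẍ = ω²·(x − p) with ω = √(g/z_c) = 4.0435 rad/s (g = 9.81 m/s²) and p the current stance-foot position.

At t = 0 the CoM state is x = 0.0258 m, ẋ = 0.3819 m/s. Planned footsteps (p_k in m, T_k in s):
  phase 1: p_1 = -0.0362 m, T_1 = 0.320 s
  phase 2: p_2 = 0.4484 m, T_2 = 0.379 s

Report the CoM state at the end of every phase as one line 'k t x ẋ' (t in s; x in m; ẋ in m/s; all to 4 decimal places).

phase 1: p=-0.0362, T=0.320, ωT=1.293920, cosh=1.960624, sinh=1.686431; start (x,ẋ)=(0.025800, 0.381900) → end (x,ẋ)=(0.244639, 1.171546)
phase 2: p=0.4484, T=0.379, ωT=1.532486, cosh=2.422836, sinh=2.206838; start (x,ẋ)=(0.244639, 1.171546) → end (x,ẋ)=(0.594119, 1.020228)

1 0.3200 0.2446 1.1715
2 0.6990 0.5941 1.0202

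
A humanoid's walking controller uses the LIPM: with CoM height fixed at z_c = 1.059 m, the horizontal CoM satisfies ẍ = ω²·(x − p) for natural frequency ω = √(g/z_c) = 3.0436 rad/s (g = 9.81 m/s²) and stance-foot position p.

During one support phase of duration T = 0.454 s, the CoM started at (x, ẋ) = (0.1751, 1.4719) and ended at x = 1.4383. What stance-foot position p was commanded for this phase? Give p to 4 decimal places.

p = -0.1483

ωT = 3.0436·0.454 = 1.381794; cosh(ωT) = 2.116584, sinh(ωT) = 1.865457
x(T) = p + (x₀−p)·cosh(ωT) + (ẋ₀/ω)·sinh(ωT) ⇒ p·(1 − cosh) = x(T) − x₀·cosh − (ẋ₀/ω)·sinh
numerator   = 1.4383 − (0.1751)·2.116584 − (1.4719/3.0436)·1.865457 = 0.165542
denominator = 1 − 2.116584 = -1.116584
p = 0.165542 / -1.116584 = -0.1483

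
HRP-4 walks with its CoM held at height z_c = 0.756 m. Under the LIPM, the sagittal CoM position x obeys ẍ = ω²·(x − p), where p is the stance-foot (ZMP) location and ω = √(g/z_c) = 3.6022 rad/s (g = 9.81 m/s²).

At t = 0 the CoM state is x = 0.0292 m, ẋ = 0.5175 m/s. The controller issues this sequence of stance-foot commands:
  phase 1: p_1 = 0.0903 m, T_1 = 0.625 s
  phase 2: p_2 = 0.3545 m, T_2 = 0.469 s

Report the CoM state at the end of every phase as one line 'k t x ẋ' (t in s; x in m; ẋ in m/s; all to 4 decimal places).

1 0.6250 0.4717 1.4516
2 1.0940 1.7369 5.1699

phase 1: p=0.0903, T=0.625, ωT=2.251375, cosh=4.803022, sinh=4.697768; start (x,ẋ)=(0.029200, 0.517500) → end (x,ẋ)=(0.471727, 1.451612)
phase 2: p=0.3545, T=0.469, ωT=1.689432, cosh=2.800513, sinh=2.615889; start (x,ẋ)=(0.471727, 1.451612) → end (x,ẋ)=(1.736945, 5.169883)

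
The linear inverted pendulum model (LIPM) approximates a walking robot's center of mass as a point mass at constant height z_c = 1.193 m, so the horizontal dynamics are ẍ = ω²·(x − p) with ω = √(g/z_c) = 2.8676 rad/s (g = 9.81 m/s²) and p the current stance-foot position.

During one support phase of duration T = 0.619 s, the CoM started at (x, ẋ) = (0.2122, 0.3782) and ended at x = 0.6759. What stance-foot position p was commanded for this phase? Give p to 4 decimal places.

p = 0.1701

ωT = 2.8676·0.619 = 1.775044; cosh(ωT) = 3.035010, sinh(ωT) = 2.865534
x(T) = p + (x₀−p)·cosh(ωT) + (ẋ₀/ω)·sinh(ωT) ⇒ p·(1 − cosh) = x(T) − x₀·cosh − (ẋ₀/ω)·sinh
numerator   = 0.6759 − (0.2122)·3.035010 − (0.3782/2.8676)·2.865534 = -0.346056
denominator = 1 − 3.035010 = -2.035010
p = -0.346056 / -2.035010 = 0.1701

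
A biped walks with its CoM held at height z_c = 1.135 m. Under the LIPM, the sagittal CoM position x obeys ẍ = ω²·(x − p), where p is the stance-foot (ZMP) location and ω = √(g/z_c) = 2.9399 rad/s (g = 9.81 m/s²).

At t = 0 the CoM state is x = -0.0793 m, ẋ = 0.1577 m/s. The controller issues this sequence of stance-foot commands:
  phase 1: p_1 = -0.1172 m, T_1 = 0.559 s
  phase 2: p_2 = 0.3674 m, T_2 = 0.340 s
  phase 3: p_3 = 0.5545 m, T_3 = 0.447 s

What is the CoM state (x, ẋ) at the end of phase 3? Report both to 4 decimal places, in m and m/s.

x = 0.1011, ẋ = -1.0434

phase 1: p=-0.1172, T=0.559, ωT=1.643404, cosh=2.683034, sinh=2.489714; start (x,ẋ)=(-0.079300, 0.157700) → end (x,ẋ)=(0.118038, 0.700524)
phase 2: p=0.3674, T=0.340, ωT=0.999566, cosh=1.542571, sinh=1.174532; start (x,ẋ)=(0.118038, 0.700524) → end (x,ẋ)=(0.262611, 0.219561)
phase 3: p=0.5545, T=0.447, ωT=1.314135, cosh=1.995119, sinh=1.726413; start (x,ẋ)=(0.262611, 0.219561) → end (x,ẋ)=(0.101081, -1.043425)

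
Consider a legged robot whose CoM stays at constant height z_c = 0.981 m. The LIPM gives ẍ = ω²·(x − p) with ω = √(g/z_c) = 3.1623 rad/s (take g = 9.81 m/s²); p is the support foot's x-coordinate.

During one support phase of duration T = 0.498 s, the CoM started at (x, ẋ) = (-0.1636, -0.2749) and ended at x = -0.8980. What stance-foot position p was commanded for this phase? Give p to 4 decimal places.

p = 0.1877

ωT = 3.1623·0.498 = 1.574825; cosh(ωT) = 2.518471, sinh(ωT) = 2.311427
x(T) = p + (x₀−p)·cosh(ωT) + (ẋ₀/ω)·sinh(ωT) ⇒ p·(1 − cosh) = x(T) − x₀·cosh − (ẋ₀/ω)·sinh
numerator   = -0.8980 − (-0.1636)·2.518471 − (-0.2749/3.1623)·2.311427 = -0.285045
denominator = 1 − 2.518471 = -1.518471
p = -0.285045 / -1.518471 = 0.1877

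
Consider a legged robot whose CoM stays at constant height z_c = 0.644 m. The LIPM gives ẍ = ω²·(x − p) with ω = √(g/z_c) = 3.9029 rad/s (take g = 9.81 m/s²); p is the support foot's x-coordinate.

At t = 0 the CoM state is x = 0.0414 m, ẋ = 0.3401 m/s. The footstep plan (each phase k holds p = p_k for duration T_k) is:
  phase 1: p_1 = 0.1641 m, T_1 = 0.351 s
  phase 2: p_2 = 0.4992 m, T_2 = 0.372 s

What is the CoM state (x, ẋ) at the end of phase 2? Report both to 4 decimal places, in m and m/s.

x = -0.5607, ẋ = -3.7818

phase 1: p=0.1641, T=0.351, ωT=1.369918, cosh=2.094578, sinh=1.840450; start (x,ẋ)=(0.041400, 0.340100) → end (x,ẋ)=(0.067473, -0.168999)
phase 2: p=0.4992, T=0.372, ωT=1.451879, cosh=2.252631, sinh=2.018501; start (x,ẋ)=(0.067473, -0.168999) → end (x,ẋ)=(-0.560725, -3.781844)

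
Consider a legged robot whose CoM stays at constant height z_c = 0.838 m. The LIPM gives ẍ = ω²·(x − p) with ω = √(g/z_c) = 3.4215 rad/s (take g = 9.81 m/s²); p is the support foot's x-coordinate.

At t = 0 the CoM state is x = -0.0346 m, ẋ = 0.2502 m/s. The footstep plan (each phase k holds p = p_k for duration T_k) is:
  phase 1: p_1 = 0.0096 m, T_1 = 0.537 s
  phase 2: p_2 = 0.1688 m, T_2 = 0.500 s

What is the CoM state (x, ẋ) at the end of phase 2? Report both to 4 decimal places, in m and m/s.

x = 0.2148, ẋ = 0.2675

phase 1: p=0.0096, T=0.537, ωT=1.837346, cosh=3.219543, sinh=3.060303; start (x,ẋ)=(-0.034600, 0.250200) → end (x,ẋ)=(0.091083, 0.342719)
phase 2: p=0.1688, T=0.500, ωT=1.710750, cosh=2.856920, sinh=2.676190; start (x,ẋ)=(0.091083, 0.342719) → end (x,ẋ)=(0.214834, 0.267502)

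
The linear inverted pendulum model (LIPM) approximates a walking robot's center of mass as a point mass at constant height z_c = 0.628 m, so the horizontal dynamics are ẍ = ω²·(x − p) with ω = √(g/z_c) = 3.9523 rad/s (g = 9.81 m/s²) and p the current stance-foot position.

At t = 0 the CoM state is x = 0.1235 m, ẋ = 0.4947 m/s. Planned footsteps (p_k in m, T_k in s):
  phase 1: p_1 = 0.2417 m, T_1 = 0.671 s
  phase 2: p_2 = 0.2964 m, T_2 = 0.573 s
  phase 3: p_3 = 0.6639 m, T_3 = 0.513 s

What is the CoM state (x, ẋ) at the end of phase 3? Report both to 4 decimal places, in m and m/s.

x = 0.8566, ẋ = 0.9569

phase 1: p=0.2417, T=0.671, ωT=2.651993, cosh=7.126395, sinh=7.055885; start (x,ẋ)=(0.123500, 0.494700) → end (x,ẋ)=(0.282528, 0.229187)
phase 2: p=0.2964, T=0.573, ωT=2.264668, cosh=4.865896, sinh=4.762031; start (x,ẋ)=(0.282528, 0.229187) → end (x,ẋ)=(0.505045, 0.854126)
phase 3: p=0.6639, T=0.513, ωT=2.027530, cosh=3.863481, sinh=3.731821; start (x,ẋ)=(0.505045, 0.854126) → end (x,ẋ)=(0.856644, 0.956898)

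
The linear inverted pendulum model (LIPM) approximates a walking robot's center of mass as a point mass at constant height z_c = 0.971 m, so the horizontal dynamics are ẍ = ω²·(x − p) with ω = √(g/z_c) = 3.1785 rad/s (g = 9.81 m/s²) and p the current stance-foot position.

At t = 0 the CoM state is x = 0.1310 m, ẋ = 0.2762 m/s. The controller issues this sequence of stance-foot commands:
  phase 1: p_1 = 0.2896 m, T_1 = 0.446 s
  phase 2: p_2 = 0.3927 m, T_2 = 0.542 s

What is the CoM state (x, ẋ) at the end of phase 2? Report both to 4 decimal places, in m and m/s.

x = -0.7391, ẋ = -3.5052

phase 1: p=0.2896, T=0.446, ωT=1.417611, cosh=2.184770, sinh=1.942478; start (x,ẋ)=(0.131000, 0.276200) → end (x,ẋ)=(0.111890, -0.375789)
phase 2: p=0.3927, T=0.542, ωT=1.722747, cosh=2.889233, sinh=2.710658; start (x,ẋ)=(0.111890, -0.375789) → end (x,ẋ)=(-0.739103, -3.505156)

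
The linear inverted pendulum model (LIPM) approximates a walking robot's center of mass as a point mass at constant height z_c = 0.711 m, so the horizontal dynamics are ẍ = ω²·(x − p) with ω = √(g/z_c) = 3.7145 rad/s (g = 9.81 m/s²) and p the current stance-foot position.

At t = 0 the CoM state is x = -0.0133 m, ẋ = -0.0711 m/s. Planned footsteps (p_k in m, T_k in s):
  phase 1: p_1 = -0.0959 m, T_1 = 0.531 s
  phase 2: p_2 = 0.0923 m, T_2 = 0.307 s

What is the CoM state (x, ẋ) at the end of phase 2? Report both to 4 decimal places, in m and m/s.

phase 1: p=-0.0959, T=0.531, ωT=1.972400, cosh=3.663513, sinh=3.524390; start (x,ẋ)=(-0.013300, -0.071100) → end (x,ẋ)=(0.139245, 0.820870)
phase 2: p=0.0923, T=0.307, ωT=1.140351, cosh=1.723787, sinh=1.404080; start (x,ẋ)=(0.139245, 0.820870) → end (x,ẋ)=(0.483512, 1.659844)

x = 0.4835, ẋ = 1.6598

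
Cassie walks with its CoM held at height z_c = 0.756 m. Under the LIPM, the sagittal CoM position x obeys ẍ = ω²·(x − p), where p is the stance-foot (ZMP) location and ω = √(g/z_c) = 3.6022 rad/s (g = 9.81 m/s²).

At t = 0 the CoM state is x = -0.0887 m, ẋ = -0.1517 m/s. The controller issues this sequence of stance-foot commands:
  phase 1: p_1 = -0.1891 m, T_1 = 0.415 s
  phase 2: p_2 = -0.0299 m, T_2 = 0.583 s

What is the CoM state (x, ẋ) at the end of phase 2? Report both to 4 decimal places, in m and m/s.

phase 1: p=-0.1891, T=0.415, ωT=1.494913, cosh=2.341608, sinh=2.117340; start (x,ẋ)=(-0.088700, -0.151700) → end (x,ẋ)=(-0.043170, 0.410537)
phase 2: p=-0.0299, T=0.583, ωT=2.100083, cosh=4.144645, sinh=4.022199; start (x,ẋ)=(-0.043170, 0.410537) → end (x,ẋ)=(0.373503, 1.509259)

x = 0.3735, ẋ = 1.5093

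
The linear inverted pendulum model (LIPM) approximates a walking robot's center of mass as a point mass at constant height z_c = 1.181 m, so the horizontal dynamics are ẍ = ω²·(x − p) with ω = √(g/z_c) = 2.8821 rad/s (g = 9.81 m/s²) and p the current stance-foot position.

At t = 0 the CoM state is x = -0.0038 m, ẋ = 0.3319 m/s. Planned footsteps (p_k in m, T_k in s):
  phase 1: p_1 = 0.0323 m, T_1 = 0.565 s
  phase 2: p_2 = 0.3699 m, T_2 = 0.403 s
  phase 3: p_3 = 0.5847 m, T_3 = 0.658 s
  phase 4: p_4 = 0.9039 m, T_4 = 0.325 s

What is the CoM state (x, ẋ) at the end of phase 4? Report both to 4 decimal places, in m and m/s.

x = 0.3707, ẋ = -1.1203

phase 1: p=0.0323, T=0.565, ωT=1.628386, cosh=2.645946, sinh=2.449700; start (x,ẋ)=(-0.003800, 0.331900) → end (x,ẋ)=(0.218887, 0.623313)
phase 2: p=0.3699, T=0.403, ωT=1.161486, cosh=1.753849, sinh=1.440829; start (x,ẋ)=(0.218887, 0.623313) → end (x,ẋ)=(0.416654, 0.466098)
phase 3: p=0.5847, T=0.658, ωT=1.896422, cosh=3.406059, sinh=3.255954; start (x,ẋ)=(0.416654, 0.466098) → end (x,ẋ)=(0.538883, 0.010615)
phase 4: p=0.9039, T=0.325, ωT=0.936682, cosh=1.471714, sinh=1.079788; start (x,ẋ)=(0.538883, 0.010615) → end (x,ẋ)=(0.370677, -1.120331)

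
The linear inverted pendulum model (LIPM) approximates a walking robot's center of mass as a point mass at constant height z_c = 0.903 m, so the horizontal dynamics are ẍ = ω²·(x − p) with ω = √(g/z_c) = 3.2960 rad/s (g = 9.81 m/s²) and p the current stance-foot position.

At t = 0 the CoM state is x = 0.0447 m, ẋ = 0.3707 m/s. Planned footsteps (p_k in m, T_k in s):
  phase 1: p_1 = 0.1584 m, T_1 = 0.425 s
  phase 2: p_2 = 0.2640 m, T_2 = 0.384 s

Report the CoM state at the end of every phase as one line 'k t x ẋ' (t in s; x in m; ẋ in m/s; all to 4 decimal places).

phase 1: p=0.1584, T=0.425, ωT=1.400800, cosh=2.152423, sinh=1.906023; start (x,ẋ)=(0.044700, 0.370700) → end (x,ẋ)=(0.128039, 0.083611)
phase 2: p=0.2640, T=0.384, ωT=1.265664, cosh=1.913749, sinh=1.631697; start (x,ẋ)=(0.128039, 0.083611) → end (x,ẋ)=(0.045197, -0.571196)

1 0.4250 0.1280 0.0836
2 0.8090 0.0452 -0.5712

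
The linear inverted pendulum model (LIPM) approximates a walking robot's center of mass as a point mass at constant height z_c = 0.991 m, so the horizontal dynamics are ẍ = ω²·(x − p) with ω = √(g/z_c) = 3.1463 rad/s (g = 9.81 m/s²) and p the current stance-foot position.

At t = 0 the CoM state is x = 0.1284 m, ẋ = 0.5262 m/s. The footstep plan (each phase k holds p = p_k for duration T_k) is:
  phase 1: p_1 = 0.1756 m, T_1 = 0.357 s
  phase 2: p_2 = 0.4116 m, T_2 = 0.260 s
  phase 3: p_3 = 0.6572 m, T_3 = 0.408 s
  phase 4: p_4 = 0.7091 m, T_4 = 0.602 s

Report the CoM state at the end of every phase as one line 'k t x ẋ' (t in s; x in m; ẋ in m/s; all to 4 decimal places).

phase 1: p=0.1756, T=0.357, ωT=1.123229, cosh=1.699997, sinh=1.374770; start (x,ẋ)=(0.128400, 0.526200) → end (x,ẋ)=(0.325282, 0.690378)
phase 2: p=0.4116, T=0.260, ωT=0.818038, cosh=1.353673, sinh=0.912376; start (x,ẋ)=(0.325282, 0.690378) → end (x,ẋ)=(0.494952, 0.686761)
phase 3: p=0.6572, T=0.408, ωT=1.283690, cosh=1.943475, sinh=1.666462; start (x,ẋ)=(0.494952, 0.686761) → end (x,ẋ)=(0.705624, 0.484008)
phase 4: p=0.7091, T=0.602, ωT=1.894073, cosh=3.398420, sinh=3.247962; start (x,ẋ)=(0.705624, 0.484008) → end (x,ẋ)=(1.196935, 1.609344)

1 0.3570 0.3253 0.6904
2 0.6170 0.4950 0.6868
3 1.0250 0.7056 0.4840
4 1.6270 1.1969 1.6093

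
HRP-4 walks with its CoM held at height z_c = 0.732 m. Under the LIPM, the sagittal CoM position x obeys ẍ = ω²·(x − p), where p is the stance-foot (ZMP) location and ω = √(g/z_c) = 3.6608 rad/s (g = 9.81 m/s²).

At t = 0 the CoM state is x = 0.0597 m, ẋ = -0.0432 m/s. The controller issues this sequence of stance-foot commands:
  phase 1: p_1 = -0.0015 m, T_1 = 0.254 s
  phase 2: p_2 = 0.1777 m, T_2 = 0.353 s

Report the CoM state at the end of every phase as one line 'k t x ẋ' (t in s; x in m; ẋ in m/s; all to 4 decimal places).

phase 1: p=-0.0015, T=0.254, ωT=0.929843, cosh=1.464364, sinh=1.069748; start (x,ẋ)=(0.059700, -0.043200) → end (x,ẋ)=(0.075495, 0.176407)
phase 2: p=0.1777, T=0.353, ωT=1.292262, cosh=1.957832, sinh=1.683183; start (x,ẋ)=(0.075495, 0.176407) → end (x,ẋ)=(0.058710, -0.284390)

1 0.2540 0.0755 0.1764
2 0.6070 0.0587 -0.2844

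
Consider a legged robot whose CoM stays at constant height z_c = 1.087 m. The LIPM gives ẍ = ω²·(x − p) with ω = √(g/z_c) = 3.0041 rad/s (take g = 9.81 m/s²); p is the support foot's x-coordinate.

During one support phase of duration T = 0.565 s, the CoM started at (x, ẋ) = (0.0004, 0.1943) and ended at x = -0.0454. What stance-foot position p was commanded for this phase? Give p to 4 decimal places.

ωT = 3.0041·0.565 = 1.697316; cosh(ωT) = 2.821226, sinh(ωT) = 2.638052
x(T) = p + (x₀−p)·cosh(ωT) + (ẋ₀/ω)·sinh(ωT) ⇒ p·(1 − cosh) = x(T) − x₀·cosh − (ẋ₀/ω)·sinh
numerator   = -0.0454 − (0.0004)·2.821226 − (0.1943/3.0041)·2.638052 = -0.217153
denominator = 1 − 2.821226 = -1.821226
p = -0.217153 / -1.821226 = 0.1192

p = 0.1192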